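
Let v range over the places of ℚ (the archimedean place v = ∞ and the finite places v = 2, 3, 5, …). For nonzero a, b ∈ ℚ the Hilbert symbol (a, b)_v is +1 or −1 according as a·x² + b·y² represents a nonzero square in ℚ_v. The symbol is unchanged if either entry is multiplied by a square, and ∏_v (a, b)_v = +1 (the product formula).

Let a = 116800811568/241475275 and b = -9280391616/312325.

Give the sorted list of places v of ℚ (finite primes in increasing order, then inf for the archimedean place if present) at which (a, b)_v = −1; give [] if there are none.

[13, 19]

Mod squares: a ≡ 57, b ≡ -7163. Check v ∈ {∞, 2, 3, 5, 7, 13, 19, 23, 29, 31}.
v=31: a=31^-2·(≡11), b=31^-2·(≡30) mod 31; (11|31)=-1, (30|31)=-1; (−1)^{-2·-2·15}·(-1)^-2·(-1)^-2 = +1.
v=5: a=5^-2·(≡3), b=5^-2·(≡3) mod 5; (3|5)=-1, (3|5)=-1; (−1)^{-2·-2·2}·(-1)^-2·(-1)^-2 = +1.
v=2: v_2(a)=4, v_2(b)=6; units ≡ 1, 5 (mod 8); ε·ε+αω+βω = 0·0+4·1+6·0 ≡ 0  ⇒  (a,b)_2 = +1.
v=7: a=7^2·(≡4), b=7^0·(≡6) mod 7; (4|7)=+1, (6|7)=-1; (−1)^{2·0·3}·(+1)^0·(-1)^2 = +1.
v=23: a=23^-2·(≡11), b=23^0·(≡1) mod 23; (11|23)=-1, (1|23)=+1; (−1)^{-2·0·11}·(-1)^0·(+1)^-2 = +1.
v=∞: 57 > 0 and -7163 < 0  ⇒  (a,b)_∞ = +1.
v=29: a=29^2·(≡25), b=29^1·(≡14) mod 29; (25|29)=+1, (14|29)=-1; (−1)^{2·1·14}·(+1)^1·(-1)^2 = +1.
v=19: a=19^-1·(≡2), b=19^3·(≡14) mod 19; (2|19)=-1, (14|19)=-1; (−1)^{-1·3·9}·(-1)^3·(-1)^-1 = -1.
v=13: a=13^0·(≡6), b=13^-1·(≡11) mod 13; (6|13)=-1, (11|13)=-1; (−1)^{0·-1·6}·(-1)^-1·(-1)^0 = -1.
v=3: a=3^11·(≡1), b=3^6·(≡1) mod 3; (1|3)=+1, (1|3)=+1; (−1)^{11·6·1}·(+1)^6·(+1)^11 = +1.
|Ram(57, -7163)| = 2, even; anisotropic at {13, 19}.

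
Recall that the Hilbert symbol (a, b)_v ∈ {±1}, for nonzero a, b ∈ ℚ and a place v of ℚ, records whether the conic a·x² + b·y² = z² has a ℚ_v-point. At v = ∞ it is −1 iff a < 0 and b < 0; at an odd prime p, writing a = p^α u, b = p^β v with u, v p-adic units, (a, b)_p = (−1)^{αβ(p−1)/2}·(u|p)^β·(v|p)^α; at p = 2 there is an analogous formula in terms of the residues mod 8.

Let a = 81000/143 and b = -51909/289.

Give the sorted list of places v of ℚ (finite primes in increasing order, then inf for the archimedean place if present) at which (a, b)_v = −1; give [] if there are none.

(a, b) ≡ (1430, -429) mod (ℚ^×)²; places V = {2, 3, 5, 11, 13, 17, ∞}.
(a,b)_5: α=3, u≡1; β=0, v≡4 (mod 5); (1|5)=+1, (4|5)=+1; sign (−1)^0·+1^0·+1^3 = +1.
(a,b)_2: α=3, β=0; u≡3, v≡3 (mod 8); ε(u)ε(v)=1·1, αω(v)=3·1, βω(u)=0·1; sum ≡ 0  ⇒  +1.
(a,b)_13: α=-1, u≡8; β=1, v≡8 (mod 13); (8|13)=-1, (8|13)=-1; sign (−1)^0·-1^1·-1^-1 = +1.
(a,b)_17: α=0, u≡9; β=-2, v≡9 (mod 17); (9|17)=+1, (9|17)=+1; sign (−1)^0·+1^-2·+1^0 = +1.
(a,b)_11: α=-1, u≡9; β=3, v≡9 (mod 11); (9|11)=+1, (9|11)=+1; sign (−1)^1·+1^3·+1^-1 = -1.
(a,b)_∞: sgn(1430)=+, sgn(-429)=−, so +1.
(a,b)_3: α=4, u≡2; β=1, v≡1 (mod 3); (2|3)=-1, (1|3)=+1; sign (−1)^0·-1^1·+1^4 = -1.
(1430, -429 / ℚ) ramifies at {3, 11}: a division algebra.

[3, 11]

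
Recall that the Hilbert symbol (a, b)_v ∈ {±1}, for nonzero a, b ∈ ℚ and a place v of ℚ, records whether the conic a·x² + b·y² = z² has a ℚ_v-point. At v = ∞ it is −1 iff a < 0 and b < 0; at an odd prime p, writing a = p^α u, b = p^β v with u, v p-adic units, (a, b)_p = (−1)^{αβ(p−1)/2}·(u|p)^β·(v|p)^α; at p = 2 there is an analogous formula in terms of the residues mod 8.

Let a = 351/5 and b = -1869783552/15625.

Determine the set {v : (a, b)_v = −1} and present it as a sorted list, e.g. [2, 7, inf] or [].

[5, 13]

(a, b) ≡ (195, -2) mod (ℚ^×)²; places V = {2, 3, 5, 7, 13, ∞}.
(a,b)_∞: sgn(195)=+, sgn(-2)=−, so +1.
(a,b)_2: α=0, β=9; u≡3, v≡7 (mod 8); ε(u)ε(v)=1·1, αω(v)=0·0, βω(u)=9·1; sum ≡ 0  ⇒  +1.
(a,b)_13: α=1, u≡8; β=2, v≡2 (mod 13); (8|13)=-1, (2|13)=-1; sign (−1)^0·-1^2·-1^1 = -1.
(a,b)_3: α=3, u≡2; β=2, v≡1 (mod 3); (2|3)=-1, (1|3)=+1; sign (−1)^0·-1^2·+1^3 = +1.
(a,b)_5: α=-1, u≡1; β=-6, v≡3 (mod 5); (1|5)=+1, (3|5)=-1; sign (−1)^0·+1^-6·-1^-1 = -1.
(a,b)_7: α=0, u≡3; β=4, v≡5 (mod 7); (3|7)=-1, (5|7)=-1; sign (−1)^0·-1^4·-1^0 = +1.
Ram(195, -2) = {5, 13}; no ℚ_5-point on the conic.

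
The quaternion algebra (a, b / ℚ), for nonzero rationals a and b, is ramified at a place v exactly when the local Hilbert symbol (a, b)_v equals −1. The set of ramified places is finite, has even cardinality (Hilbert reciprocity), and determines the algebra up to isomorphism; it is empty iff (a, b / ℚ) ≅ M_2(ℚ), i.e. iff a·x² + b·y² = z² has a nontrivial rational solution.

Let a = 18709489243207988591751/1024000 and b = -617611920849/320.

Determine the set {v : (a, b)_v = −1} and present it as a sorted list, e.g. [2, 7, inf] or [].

Mod squares: a ≡ 1110, b ≡ -343805. Check v ∈ {∞, 2, 3, 5, 7, 11, 19, 37, 47}.
v=3: a=3^13·(≡1), b=3^8·(≡1) mod 3; (1|3)=+1, (1|3)=+1; (−1)^{13·8·1}·(+1)^8·(+1)^13 = +1.
v=19: a=19^2·(≡2), b=19^1·(≡18) mod 19; (2|19)=-1, (18|19)=-1; (−1)^{2·1·9}·(-1)^1·(-1)^2 = -1.
v=2: v_2(a)=-13, v_2(b)=-6; units ≡ 3, 3 (mod 8); ε·ε+αω+βω = 1·1+-13·1+-6·1 ≡ 0  ⇒  (a,b)_2 = +1.
v=11: a=11^2·(≡10), b=11^1·(≡2) mod 11; (10|11)=-1, (2|11)=-1; (−1)^{2·1·5}·(-1)^1·(-1)^2 = -1.
v=∞: 1110 > 0 and -343805 < 0  ⇒  (a,b)_∞ = +1.
v=37: a=37^3·(≡21), b=37^2·(≡11) mod 37; (21|37)=+1, (11|37)=+1; (−1)^{3·2·18}·(+1)^2·(+1)^3 = +1.
v=7: a=7^4·(≡1), b=7^1·(≡1) mod 7; (1|7)=+1, (1|7)=+1; (−1)^{4·1·3}·(+1)^1·(+1)^4 = +1.
v=47: a=47^2·(≡43), b=47^1·(≡18) mod 47; (43|47)=-1, (18|47)=+1; (−1)^{2·1·23}·(-1)^1·(+1)^2 = -1.
v=5: a=5^-3·(≡3), b=5^-1·(≡4) mod 5; (3|5)=-1, (4|5)=+1; (−1)^{-3·-1·2}·(-1)^-1·(+1)^-3 = -1.
(1110, -343805 / ℚ) ramifies at {5, 11, 19, 47}: a division algebra.

[5, 11, 19, 47]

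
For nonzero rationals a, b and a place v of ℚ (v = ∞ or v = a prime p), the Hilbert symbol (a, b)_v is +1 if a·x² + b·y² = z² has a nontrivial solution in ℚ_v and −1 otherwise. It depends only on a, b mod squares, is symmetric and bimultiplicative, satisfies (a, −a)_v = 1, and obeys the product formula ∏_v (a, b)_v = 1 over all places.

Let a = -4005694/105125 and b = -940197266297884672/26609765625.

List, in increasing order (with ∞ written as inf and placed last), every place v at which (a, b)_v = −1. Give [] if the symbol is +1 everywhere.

Mod squares: a ≡ -14630, b ≡ -217. Check v ∈ {∞, 2, 3, 5, 7, 11, 19, 29, 31, 37}.
v=31: a=31^0·(≡16), b=31^1·(≡22) mod 31; (16|31)=+1, (22|31)=-1; (−1)^{0·1·15}·(+1)^1·(-1)^0 = +1.
v=3: a=3^0·(≡1), b=3^-4·(≡2) mod 3; (1|3)=+1, (2|3)=-1; (−1)^{0·-4·1}·(+1)^-4·(-1)^0 = +1.
v=19: a=19^1·(≡1), b=19^4·(≡9) mod 19; (1|19)=+1, (9|19)=+1; (−1)^{1·4·9}·(+1)^4·(+1)^1 = +1.
v=37: a=37^2·(≡32), b=37^2·(≡32) mod 37; (32|37)=-1, (32|37)=-1; (−1)^{2·2·18}·(-1)^2·(-1)^2 = +1.
v=11: a=11^1·(≡5), b=11^2·(≡4) mod 11; (5|11)=+1, (4|11)=+1; (−1)^{1·2·5}·(+1)^2·(+1)^1 = +1.
v=7: a=7^1·(≡6), b=7^3·(≡4) mod 7; (6|7)=-1, (4|7)=+1; (−1)^{1·3·3}·(-1)^3·(+1)^1 = +1.
v=∞: -14630 < 0 and -217 < 0  ⇒  (a,b)_∞ = -1.
v=5: a=5^-3·(≡1), b=5^-8·(≡3) mod 5; (1|5)=+1, (3|5)=-1; (−1)^{-3·-8·2}·(+1)^-8·(-1)^-3 = -1.
v=29: a=29^-2·(≡2), b=29^-2·(≡27) mod 29; (2|29)=-1, (27|29)=-1; (−1)^{-2·-2·14}·(-1)^-2·(-1)^-2 = +1.
v=2: v_2(a)=1, v_2(b)=12; units ≡ 5, 7 (mod 8); ε·ε+αω+βω = 0·1+1·0+12·1 ≡ 0  ⇒  (a,b)_2 = +1.
(-14630, -217 / ℚ) ramifies at {5, ∞}: a division algebra.

[5, inf]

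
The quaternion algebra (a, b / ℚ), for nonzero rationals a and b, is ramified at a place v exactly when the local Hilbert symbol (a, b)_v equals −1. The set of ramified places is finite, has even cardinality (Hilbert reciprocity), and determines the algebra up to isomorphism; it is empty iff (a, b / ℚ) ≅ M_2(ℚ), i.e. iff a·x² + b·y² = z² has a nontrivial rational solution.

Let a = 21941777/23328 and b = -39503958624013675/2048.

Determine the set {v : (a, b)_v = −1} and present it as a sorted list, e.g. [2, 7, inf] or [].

Mod squares: a ≡ 2146, b ≡ -23606. Check v ∈ {∞, 2, 3, 5, 11, 13, 29, 31, 37}.
v=2: v_2(a)=-5, v_2(b)=-11; units ≡ 1, 5 (mod 8); ε·ε+αω+βω = 0·0+-5·1+-11·0 ≡ 1  ⇒  (a,b)_2 = -1.
v=13: a=13^2·(≡9), b=13^0·(≡2) mod 13; (9|13)=+1, (2|13)=-1; (−1)^{2·0·6}·(+1)^0·(-1)^2 = +1.
v=11: a=11^2·(≡3), b=11^3·(≡2) mod 11; (3|11)=+1, (2|11)=-1; (−1)^{2·3·5}·(+1)^3·(-1)^2 = +1.
v=29: a=29^1·(≡22), b=29^3·(≡17) mod 29; (22|29)=+1, (17|29)=-1; (−1)^{1·3·14}·(+1)^3·(-1)^1 = -1.
v=5: a=5^0·(≡4), b=5^2·(≡1) mod 5; (4|5)=+1, (1|5)=+1; (−1)^{0·2·2}·(+1)^2·(+1)^0 = +1.
v=31: a=31^0·(≡16), b=31^2·(≡14) mod 31; (16|31)=+1, (14|31)=+1; (−1)^{0·2·15}·(+1)^2·(+1)^0 = +1.
v=∞: 2146 > 0 and -23606 < 0  ⇒  (a,b)_∞ = +1.
v=37: a=37^1·(≡30), b=37^3·(≡34) mod 37; (30|37)=+1, (34|37)=+1; (−1)^{1·3·18}·(+1)^3·(+1)^1 = +1.
v=3: a=3^-6·(≡1), b=3^0·(≡1) mod 3; (1|3)=+1, (1|3)=+1; (−1)^{-6·0·1}·(+1)^0·(+1)^-6 = +1.
Ram(2146, -23606) = {2, 29}; no ℚ_2-point on the conic.

[2, 29]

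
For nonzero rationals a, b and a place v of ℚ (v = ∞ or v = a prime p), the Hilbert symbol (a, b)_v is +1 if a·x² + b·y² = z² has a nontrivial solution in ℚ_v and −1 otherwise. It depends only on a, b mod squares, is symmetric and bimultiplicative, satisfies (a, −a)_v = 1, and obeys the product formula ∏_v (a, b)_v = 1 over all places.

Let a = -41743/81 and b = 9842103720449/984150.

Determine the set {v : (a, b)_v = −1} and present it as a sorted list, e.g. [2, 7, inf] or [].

Mod squares: a ≡ -247, b ≡ 966. Check v ∈ {∞, 2, 3, 5, 7, 11, 13, 19, 23}.
v=2: v_2(a)=0, v_2(b)=-1; units ≡ 1, 3 (mod 8); ε·ε+αω+βω = 0·1+0·1+-1·0 ≡ 0  ⇒  (a,b)_2 = +1.
v=23: a=23^0·(≡4), b=23^1·(≡21) mod 23; (4|23)=+1, (21|23)=-1; (−1)^{0·1·11}·(+1)^1·(-1)^0 = +1.
v=∞: -247 < 0 and 966 > 0  ⇒  (a,b)_∞ = +1.
v=5: a=5^0·(≡2), b=5^-2·(≡4) mod 5; (2|5)=-1, (4|5)=+1; (−1)^{0·-2·2}·(-1)^-2·(+1)^0 = +1.
v=11: a=11^0·(≡6), b=11^2·(≡1) mod 11; (6|11)=-1, (1|11)=+1; (−1)^{0·2·5}·(-1)^2·(+1)^0 = +1.
v=19: a=19^1·(≡9), b=19^2·(≡16) mod 19; (9|19)=+1, (16|19)=+1; (−1)^{1·2·9}·(+1)^2·(+1)^1 = +1.
v=7: a=7^0·(≡3), b=7^3·(≡5) mod 7; (3|7)=-1, (5|7)=-1; (−1)^{0·3·3}·(-1)^3·(-1)^0 = -1.
v=13: a=13^3·(≡11), b=13^4·(≡1) mod 13; (11|13)=-1, (1|13)=+1; (−1)^{3·4·6}·(-1)^4·(+1)^3 = +1.
v=3: a=3^-4·(≡2), b=3^-9·(≡1) mod 3; (2|3)=-1, (1|3)=+1; (−1)^{-4·-9·1}·(-1)^-9·(+1)^-4 = -1.
|Ram(-247, 966)| = 2, even; anisotropic at {3, 7}.

[3, 7]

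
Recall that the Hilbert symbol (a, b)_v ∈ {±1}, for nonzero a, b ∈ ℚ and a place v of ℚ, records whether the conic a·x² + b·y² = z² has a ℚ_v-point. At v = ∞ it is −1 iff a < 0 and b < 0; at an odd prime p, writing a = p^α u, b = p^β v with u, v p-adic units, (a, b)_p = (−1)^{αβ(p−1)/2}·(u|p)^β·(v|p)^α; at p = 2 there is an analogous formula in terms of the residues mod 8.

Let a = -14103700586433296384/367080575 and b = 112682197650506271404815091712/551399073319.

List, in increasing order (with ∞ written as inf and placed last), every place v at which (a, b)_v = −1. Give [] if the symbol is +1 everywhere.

[2, 3, 17, 23]

Mod squares: a ≡ -11362, b ≡ 16804398. Check v ∈ {∞, 2, 3, 5, 7, 13, 17, 19, 23, 29, 37, 47}.
v=13: a=13^1·(≡3), b=13^1·(≡12) mod 13; (3|13)=+1, (12|13)=+1; (−1)^{1·1·6}·(+1)^1·(+1)^1 = +1.
v=37: a=37^4·(≡33), b=37^8·(≡7) mod 37; (33|37)=+1, (7|37)=+1; (−1)^{4·8·18}·(+1)^8·(+1)^4 = +1.
v=3: a=3^0·(≡2), b=3^1·(≡1) mod 3; (2|3)=-1, (1|3)=+1; (−1)^{0·1·1}·(-1)^1·(+1)^0 = -1.
v=2: v_2(a)=11, v_2(b)=11; units ≡ 7, 7 (mod 8); ε·ε+αω+βω = 1·1+11·0+11·0 ≡ 1  ⇒  (a,b)_2 = -1.
v=29: a=29^2·(≡6), b=29^3·(≡6) mod 29; (6|29)=+1, (6|29)=+1; (−1)^{2·3·14}·(+1)^3·(+1)^2 = +1.
v=7: a=7^2·(≡6), b=7^4·(≡2) mod 7; (6|7)=-1, (2|7)=+1; (−1)^{2·4·3}·(-1)^4·(+1)^2 = +1.
v=∞: -11362 < 0 and 16804398 > 0  ⇒  (a,b)_∞ = +1.
v=5: a=5^-2·(≡2), b=5^0·(≡3) mod 5; (2|5)=-1, (3|5)=-1; (−1)^{-2·0·2}·(-1)^0·(-1)^-2 = +1.
v=47: a=47^-2·(≡7), b=47^-4·(≡21) mod 47; (7|47)=+1, (21|47)=+1; (−1)^{-2·-4·23}·(+1)^-4·(+1)^-2 = +1.
v=17: a=17^-2·(≡10), b=17^-3·(≡5) mod 17; (10|17)=-1, (5|17)=-1; (−1)^{-2·-3·8}·(-1)^-3·(-1)^-2 = -1.
v=19: a=19^3·(≡2), b=19^3·(≡16) mod 19; (2|19)=-1, (16|19)=+1; (−1)^{3·3·9}·(-1)^3·(+1)^3 = +1.
v=23: a=23^-1·(≡13), b=23^-1·(≡1) mod 23; (13|23)=+1, (1|23)=+1; (−1)^{-1·-1·11}·(+1)^-1·(+1)^-1 = -1.
Ram(-11362, 16804398) = {2, 3, 17, 23}; no ℚ_2-point on the conic.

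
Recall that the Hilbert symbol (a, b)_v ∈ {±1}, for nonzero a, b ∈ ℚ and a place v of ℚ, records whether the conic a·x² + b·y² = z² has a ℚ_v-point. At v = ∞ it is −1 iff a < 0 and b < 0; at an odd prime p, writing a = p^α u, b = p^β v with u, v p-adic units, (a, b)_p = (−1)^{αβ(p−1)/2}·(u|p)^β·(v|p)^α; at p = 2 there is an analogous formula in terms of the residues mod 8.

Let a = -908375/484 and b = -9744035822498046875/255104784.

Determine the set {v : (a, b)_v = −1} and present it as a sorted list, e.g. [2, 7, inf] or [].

[5, 13, 43, inf]

Mod squares: a ≡ -215, b ≡ -2795. Check v ∈ {∞, 2, 3, 5, 11, 13, 43}.
v=∞: -215 < 0 and -2795 < 0  ⇒  (a,b)_∞ = -1.
v=13: a=13^2·(≡11), b=13^7·(≡8) mod 13; (11|13)=-1, (8|13)=-1; (−1)^{2·7·6}·(-1)^7·(-1)^2 = -1.
v=3: a=3^0·(≡1), b=3^-2·(≡1) mod 3; (1|3)=+1, (1|3)=+1; (−1)^{0·-2·1}·(+1)^-2·(+1)^0 = +1.
v=43: a=43^1·(≡38), b=43^3·(≡4) mod 43; (38|43)=+1, (4|43)=+1; (−1)^{1·3·21}·(+1)^3·(+1)^1 = -1.
v=5: a=5^3·(≡2), b=5^9·(≡4) mod 5; (2|5)=-1, (4|5)=+1; (−1)^{3·9·2}·(-1)^9·(+1)^3 = -1.
v=11: a=11^-2·(≡4), b=11^-6·(≡8) mod 11; (4|11)=+1, (8|11)=-1; (−1)^{-2·-6·5}·(+1)^-6·(-1)^-2 = +1.
v=2: v_2(a)=-2, v_2(b)=-4; units ≡ 1, 5 (mod 8); ε·ε+αω+βω = 0·0+-2·1+-4·0 ≡ 0  ⇒  (a,b)_2 = +1.
(-215, -2795 / ℚ) ramifies at {5, 13, 43, ∞}: a division algebra.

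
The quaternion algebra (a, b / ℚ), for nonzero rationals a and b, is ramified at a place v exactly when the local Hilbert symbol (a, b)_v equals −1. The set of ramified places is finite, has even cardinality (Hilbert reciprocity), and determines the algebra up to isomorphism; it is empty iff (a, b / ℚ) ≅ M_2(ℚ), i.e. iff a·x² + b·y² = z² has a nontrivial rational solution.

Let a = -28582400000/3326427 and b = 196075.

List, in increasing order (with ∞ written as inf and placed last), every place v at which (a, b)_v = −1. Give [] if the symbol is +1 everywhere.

Mod squares: a ≡ -33495, b ≡ 7843. Check v ∈ {∞, 2, 3, 5, 7, 11, 13, 23, 29, 31}.
v=2: v_2(a)=12, v_2(b)=0; units ≡ 1, 3 (mod 8); ε·ε+αω+βω = 0·1+12·1+0·0 ≡ 0  ⇒  (a,b)_2 = +1.
v=29: a=29^1·(≡24), b=29^0·(≡6) mod 29; (24|29)=+1, (6|29)=+1; (−1)^{1·0·14}·(+1)^0·(+1)^1 = +1.
v=7: a=7^1·(≡5), b=7^0·(≡5) mod 7; (5|7)=-1, (5|7)=-1; (−1)^{1·0·3}·(-1)^0·(-1)^1 = -1.
v=5: a=5^5·(≡1), b=5^2·(≡3) mod 5; (1|5)=+1, (3|5)=-1; (−1)^{5·2·2}·(+1)^2·(-1)^5 = -1.
v=3: a=3^-9·(≡1), b=3^0·(≡1) mod 3; (1|3)=+1, (1|3)=+1; (−1)^{-9·0·1}·(+1)^0·(+1)^-9 = +1.
v=13: a=13^-2·(≡2), b=13^0·(≡9) mod 13; (2|13)=-1, (9|13)=+1; (−1)^{-2·0·6}·(-1)^0·(+1)^-2 = +1.
v=11: a=11^1·(≡7), b=11^1·(≡5) mod 11; (7|11)=-1, (5|11)=+1; (−1)^{1·1·5}·(-1)^1·(+1)^1 = +1.
v=∞: -33495 < 0 and 7843 > 0  ⇒  (a,b)_∞ = +1.
v=23: a=23^0·(≡2), b=23^1·(≡15) mod 23; (2|23)=+1, (15|23)=-1; (−1)^{0·1·11}·(+1)^1·(-1)^0 = +1.
v=31: a=31^0·(≡8), b=31^1·(≡1) mod 31; (8|31)=+1, (1|31)=+1; (−1)^{0·1·15}·(+1)^1·(+1)^0 = +1.
(-33495, 7843 / ℚ) ramifies at {5, 7}: a division algebra.

[5, 7]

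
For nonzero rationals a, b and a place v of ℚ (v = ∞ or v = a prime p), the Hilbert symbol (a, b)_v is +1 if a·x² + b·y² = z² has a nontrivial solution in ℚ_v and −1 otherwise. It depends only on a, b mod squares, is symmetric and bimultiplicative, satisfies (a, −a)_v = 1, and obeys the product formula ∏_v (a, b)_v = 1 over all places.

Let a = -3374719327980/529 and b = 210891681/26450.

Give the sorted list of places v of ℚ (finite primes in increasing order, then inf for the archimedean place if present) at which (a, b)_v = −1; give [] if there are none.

[2, 5, 7, 13]

(a, b) ≡ (-1155, 2002) mod (ℚ^×)²; places V = {2, 3, 5, 7, 11, 13, 17, 23, ∞}.
(a,b)_13: α=2, u≡11; β=1, v≡11 (mod 13); (11|13)=-1, (11|13)=-1; sign (−1)^0·-1^1·-1^2 = -1.
(a,b)_17: α=0, u≡1; β=2, v≡15 (mod 17); (1|17)=+1, (15|17)=+1; sign (−1)^0·+1^2·+1^0 = +1.
(a,b)_7: α=3, u≡6; β=1, v≡5 (mod 7); (6|7)=-1, (5|7)=-1; sign (−1)^1·-1^1·-1^3 = -1.
(a,b)_2: α=2, β=-1; u≡5, v≡1 (mod 8); ε(u)ε(v)=0·0, αω(v)=2·0, βω(u)=-1·1; sum ≡ 1  ⇒  -1.
(a,b)_5: α=1, u≡1; β=-2, v≡2 (mod 5); (1|5)=+1, (2|5)=-1; sign (−1)^0·+1^-2·-1^1 = -1.
(a,b)_3: α=7, u≡2; β=6, v≡1 (mod 3); (2|3)=-1, (1|3)=+1; sign (−1)^0·-1^6·+1^7 = +1.
(a,b)_11: α=3, u≡1; β=1, v≡10 (mod 11); (1|11)=+1, (10|11)=-1; sign (−1)^1·+1^1·-1^3 = +1.
(a,b)_∞: sgn(-1155)=−, sgn(2002)=+, so +1.
(a,b)_23: α=-2, u≡12; β=-2, v≡3 (mod 23); (12|23)=+1, (3|23)=+1; sign (−1)^0·+1^-2·+1^-2 = +1.
(-1155, 2002 / ℚ) ramifies at {2, 5, 7, 13}: a division algebra.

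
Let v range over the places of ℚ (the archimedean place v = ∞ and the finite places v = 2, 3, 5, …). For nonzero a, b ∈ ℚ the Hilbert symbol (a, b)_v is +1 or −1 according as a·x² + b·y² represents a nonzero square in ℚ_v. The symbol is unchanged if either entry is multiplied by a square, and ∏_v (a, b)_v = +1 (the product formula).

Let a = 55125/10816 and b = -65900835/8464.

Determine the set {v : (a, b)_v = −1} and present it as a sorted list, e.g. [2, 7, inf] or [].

[5, 13]

Mod squares: a ≡ 5, b ≡ -1235. Check v ∈ {∞, 2, 3, 5, 7, 11, 13, 19, 23}.
v=∞: 5 > 0 and -1235 < 0  ⇒  (a,b)_∞ = +1.
v=19: a=19^0·(≡5), b=19^1·(≡11) mod 19; (5|19)=+1, (11|19)=+1; (−1)^{0·1·9}·(+1)^1·(+1)^0 = +1.
v=3: a=3^2·(≡2), b=3^2·(≡1) mod 3; (2|3)=-1, (1|3)=+1; (−1)^{2·2·1}·(-1)^2·(+1)^2 = +1.
v=2: v_2(a)=-6, v_2(b)=-4; units ≡ 5, 5 (mod 8); ε·ε+αω+βω = 0·0+-6·1+-4·1 ≡ 0  ⇒  (a,b)_2 = +1.
v=7: a=7^2·(≡5), b=7^2·(≡2) mod 7; (5|7)=-1, (2|7)=+1; (−1)^{2·2·3}·(-1)^2·(+1)^2 = +1.
v=23: a=23^0·(≡22), b=23^-2·(≡22) mod 23; (22|23)=-1, (22|23)=-1; (−1)^{0·-2·11}·(-1)^-2·(-1)^0 = +1.
v=5: a=5^3·(≡1), b=5^1·(≡2) mod 5; (1|5)=+1, (2|5)=-1; (−1)^{3·1·2}·(+1)^1·(-1)^3 = -1.
v=13: a=13^-2·(≡8), b=13^1·(≡3) mod 13; (8|13)=-1, (3|13)=+1; (−1)^{-2·1·6}·(-1)^1·(+1)^-2 = -1.
v=11: a=11^0·(≡5), b=11^2·(≡6) mod 11; (5|11)=+1, (6|11)=-1; (−1)^{0·2·5}·(+1)^2·(-1)^0 = +1.
|Ram(5, -1235)| = 2, even; anisotropic at {5, 13}.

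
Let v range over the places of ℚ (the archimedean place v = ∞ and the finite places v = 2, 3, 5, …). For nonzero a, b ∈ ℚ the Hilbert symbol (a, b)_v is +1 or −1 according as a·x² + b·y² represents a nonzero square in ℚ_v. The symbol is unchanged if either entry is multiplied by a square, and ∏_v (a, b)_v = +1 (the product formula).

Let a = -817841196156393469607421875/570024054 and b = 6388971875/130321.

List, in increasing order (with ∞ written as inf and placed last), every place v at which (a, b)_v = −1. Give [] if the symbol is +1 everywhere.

[3, 11, 13, 17]

Mod squares: a ≡ -72930, b ≡ 12155. Check v ∈ {∞, 2, 3, 5, 7, 11, 13, 17, 19, 29}.
v=17: a=17^3·(≡12), b=17^1·(≡15) mod 17; (12|17)=-1, (15|17)=+1; (−1)^{3·1·8}·(-1)^1·(+1)^3 = -1.
v=2: v_2(a)=-1, v_2(b)=0; units ≡ 7, 3 (mod 8); ε·ε+αω+βω = 1·1+-1·1+0·0 ≡ 0  ⇒  (a,b)_2 = +1.
v=∞: -72930 < 0 and 12155 > 0  ⇒  (a,b)_∞ = +1.
v=19: a=19^-4·(≡16), b=19^-4·(≡12) mod 19; (16|19)=+1, (12|19)=-1; (−1)^{-4·-4·9}·(+1)^-4·(-1)^-4 = +1.
v=11: a=11^3·(≡3), b=11^1·(≡4) mod 11; (3|11)=+1, (4|11)=+1; (−1)^{3·1·5}·(+1)^1·(+1)^3 = -1.
v=13: a=13^3·(≡8), b=13^1·(≡12) mod 13; (8|13)=-1, (12|13)=+1; (−1)^{3·1·6}·(-1)^1·(+1)^3 = -1.
v=5: a=5^9·(≡4), b=5^5·(≡1) mod 5; (4|5)=+1, (1|5)=+1; (−1)^{9·5·2}·(+1)^5·(+1)^9 = +1.
v=29: a=29^6·(≡23), b=29^2·(≡22) mod 29; (23|29)=+1, (22|29)=+1; (−1)^{6·2·14}·(+1)^2·(+1)^6 = +1.
v=7: a=7^2·(≡3), b=7^0·(≡3) mod 7; (3|7)=-1, (3|7)=-1; (−1)^{2·0·3}·(-1)^0·(-1)^2 = +1.
v=3: a=3^-7·(≡2), b=3^0·(≡2) mod 3; (2|3)=-1, (2|3)=-1; (−1)^{-7·0·1}·(-1)^0·(-1)^-7 = -1.
|Ram(-72930, 12155)| = 4, even; anisotropic at {3, 11, 13, 17}.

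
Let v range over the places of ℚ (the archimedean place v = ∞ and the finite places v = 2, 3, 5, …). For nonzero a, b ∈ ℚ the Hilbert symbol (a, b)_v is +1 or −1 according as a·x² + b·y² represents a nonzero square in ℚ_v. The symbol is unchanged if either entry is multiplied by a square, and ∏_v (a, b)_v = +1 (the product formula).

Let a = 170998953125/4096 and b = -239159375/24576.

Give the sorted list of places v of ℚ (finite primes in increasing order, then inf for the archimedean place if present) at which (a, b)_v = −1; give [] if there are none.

[2, 3, 5, 7]

Mod squares: a ≡ 77, b ≡ -2730. Check v ∈ {∞, 2, 3, 5, 7, 11, 13, 29}.
v=2: v_2(a)=-12, v_2(b)=-13; units ≡ 5, 3 (mod 8); ε·ε+αω+βω = 0·1+-12·1+-13·1 ≡ 1  ⇒  (a,b)_2 = -1.
v=5: a=5^6·(≡3), b=5^5·(≡4) mod 5; (3|5)=-1, (4|5)=+1; (−1)^{6·5·2}·(-1)^5·(+1)^6 = -1.
v=∞: 77 > 0 and -2730 < 0  ⇒  (a,b)_∞ = +1.
v=3: a=3^0·(≡2), b=3^-1·(≡2) mod 3; (2|3)=-1, (2|3)=-1; (−1)^{0·-1·1}·(-1)^-1·(-1)^0 = -1.
v=7: a=7^1·(≡4), b=7^1·(≡4) mod 7; (4|7)=+1, (4|7)=+1; (−1)^{1·1·3}·(+1)^1·(+1)^1 = -1.
v=29: a=29^2·(≡11), b=29^2·(≡20) mod 29; (11|29)=-1, (20|29)=+1; (−1)^{2·2·14}·(-1)^2·(+1)^2 = +1.
v=11: a=11^1·(≡10), b=11^0·(≡9) mod 11; (10|11)=-1, (9|11)=+1; (−1)^{1·0·5}·(-1)^0·(+1)^1 = +1.
v=13: a=13^2·(≡9), b=13^1·(≡6) mod 13; (9|13)=+1, (6|13)=-1; (−1)^{2·1·6}·(+1)^1·(-1)^2 = +1.
Ram(77, -2730) = {2, 3, 5, 7}; no ℚ_2-point on the conic.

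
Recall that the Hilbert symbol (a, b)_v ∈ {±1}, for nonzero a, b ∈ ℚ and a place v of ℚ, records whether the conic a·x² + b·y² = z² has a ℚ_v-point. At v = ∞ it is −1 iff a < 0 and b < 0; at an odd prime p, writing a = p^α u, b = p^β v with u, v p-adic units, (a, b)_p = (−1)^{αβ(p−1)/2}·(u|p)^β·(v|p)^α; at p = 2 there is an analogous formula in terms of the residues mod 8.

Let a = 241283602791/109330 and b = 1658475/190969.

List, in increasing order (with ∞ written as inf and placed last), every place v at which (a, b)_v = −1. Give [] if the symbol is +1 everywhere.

[7, 13]

(a, b) ≡ (30030, 91) mod (ℚ^×)²; places V = {2, 3, 5, 7, 11, 13, 19, 23, 29, ∞}.
(a,b)_11: α=1, u≡10; β=0, v≡3 (mod 11); (10|11)=-1, (3|11)=+1; sign (−1)^0·-1^0·+1^1 = +1.
(a,b)_13: α=-1, u≡3; β=1, v≡7 (mod 13); (3|13)=+1, (7|13)=-1; sign (−1)^0·+1^1·-1^-1 = -1.
(a,b)_23: α=0, u≡14; β=-2, v≡21 (mod 23); (14|23)=-1, (21|23)=-1; sign (−1)^0·-1^-2·-1^0 = +1.
(a,b)_29: α=-2, u≡19; β=0, v≡13 (mod 29); (19|29)=-1, (13|29)=+1; sign (−1)^0·-1^0·+1^-2 = +1.
(a,b)_19: α=2, u≡18; β=-2, v≡18 (mod 19); (18|19)=-1, (18|19)=-1; sign (−1)^0·-1^-2·-1^2 = +1.
(a,b)_7: α=3, u≡6; β=1, v≡5 (mod 7); (6|7)=-1, (5|7)=-1; sign (−1)^1·-1^1·-1^3 = -1.
(a,b)_2: α=-1, β=0; u≡7, v≡3 (mod 8); ε(u)ε(v)=1·1, αω(v)=-1·1, βω(u)=0·0; sum ≡ 0  ⇒  +1.
(a,b)_5: α=-1, u≡1; β=2, v≡1 (mod 5); (1|5)=+1, (1|5)=+1; sign (−1)^0·+1^2·+1^-1 = +1.
(a,b)_3: α=11, u≡2; β=6, v≡1 (mod 3); (2|3)=-1, (1|3)=+1; sign (−1)^0·-1^6·+1^11 = +1.
(a,b)_∞: sgn(30030)=+, sgn(91)=+, so +1.
Ram(30030, 91) = {7, 13}; no ℚ_7-point on the conic.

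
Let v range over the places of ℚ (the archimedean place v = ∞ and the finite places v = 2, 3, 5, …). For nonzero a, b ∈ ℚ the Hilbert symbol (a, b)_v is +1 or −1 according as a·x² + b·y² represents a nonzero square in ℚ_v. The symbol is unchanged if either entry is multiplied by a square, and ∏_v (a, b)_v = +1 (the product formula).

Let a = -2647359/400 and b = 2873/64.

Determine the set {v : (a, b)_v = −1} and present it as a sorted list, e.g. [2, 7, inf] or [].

[11, 17]

(a, b) ≡ (-2431, 17) mod (ℚ^×)²; places V = {2, 3, 5, 11, 13, 17, ∞}.
(a,b)_13: α=1, u≡8; β=2, v≡9 (mod 13); (8|13)=-1, (9|13)=+1; sign (−1)^0·-1^2·+1^1 = +1.
(a,b)_5: α=-2, u≡1; β=0, v≡2 (mod 5); (1|5)=+1, (2|5)=-1; sign (−1)^0·+1^0·-1^-2 = +1.
(a,b)_2: α=-4, β=-6; u≡1, v≡1 (mod 8); ε(u)ε(v)=0·0, αω(v)=-4·0, βω(u)=-6·0; sum ≡ 0  ⇒  +1.
(a,b)_∞: sgn(-2431)=−, sgn(17)=+, so +1.
(a,b)_17: α=1, u≡3; β=1, v≡13 (mod 17); (3|17)=-1, (13|17)=+1; sign (−1)^0·-1^1·+1^1 = -1.
(a,b)_11: α=3, u≡6; β=0, v≡10 (mod 11); (6|11)=-1, (10|11)=-1; sign (−1)^0·-1^0·-1^3 = -1.
(a,b)_3: α=2, u≡2; β=0, v≡2 (mod 3); (2|3)=-1, (2|3)=-1; sign (−1)^0·-1^0·-1^2 = +1.
Ram(-2431, 17) = {11, 17}; no ℚ_11-point on the conic.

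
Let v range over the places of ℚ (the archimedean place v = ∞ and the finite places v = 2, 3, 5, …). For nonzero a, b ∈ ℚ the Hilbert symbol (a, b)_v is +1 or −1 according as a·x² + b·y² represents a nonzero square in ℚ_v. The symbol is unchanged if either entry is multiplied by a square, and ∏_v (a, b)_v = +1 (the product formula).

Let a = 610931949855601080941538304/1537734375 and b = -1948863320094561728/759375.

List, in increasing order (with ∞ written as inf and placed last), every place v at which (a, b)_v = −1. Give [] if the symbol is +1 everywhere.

[3, 5, 7, 11, 13, 23]

Mod squares: a ≡ 12777765, b ≡ -345. Check v ∈ {∞, 2, 3, 5, 7, 11, 13, 23, 37}.
v=11: a=11^3·(≡3), b=11^2·(≡6) mod 11; (3|11)=+1, (6|11)=-1; (−1)^{3·2·5}·(+1)^2·(-1)^3 = -1.
v=3: a=3^-9·(≡2), b=3^-5·(≡2) mod 3; (2|3)=-1, (2|3)=-1; (−1)^{-9·-5·1}·(-1)^-5·(-1)^-9 = -1.
v=13: a=13^5·(≡10), b=13^4·(≡2) mod 13; (10|13)=+1, (2|13)=-1; (−1)^{5·4·6}·(+1)^4·(-1)^5 = -1.
v=2: v_2(a)=10, v_2(b)=6; units ≡ 5, 7 (mod 8); ε·ε+αω+βω = 0·1+10·0+6·1 ≡ 0  ⇒  (a,b)_2 = +1.
v=5: a=5^-7·(≡3), b=5^-5·(≡4) mod 5; (3|5)=-1, (4|5)=+1; (−1)^{-7·-5·2}·(-1)^-5·(+1)^-7 = -1.
v=23: a=23^7·(≡4), b=23^5·(≡9) mod 23; (4|23)=+1, (9|23)=+1; (−1)^{7·5·11}·(+1)^5·(+1)^7 = -1.
v=∞: 12777765 > 0 and -345 < 0  ⇒  (a,b)_∞ = +1.
v=37: a=37^3·(≡32), b=37^2·(≡11) mod 37; (32|37)=-1, (11|37)=+1; (−1)^{3·2·18}·(-1)^2·(+1)^3 = +1.
v=7: a=7^1·(≡5), b=7^0·(≡3) mod 7; (5|7)=-1, (3|7)=-1; (−1)^{1·0·3}·(-1)^0·(-1)^1 = -1.
Ram(12777765, -345) = {3, 5, 7, 11, 13, 23}; no ℚ_3-point on the conic.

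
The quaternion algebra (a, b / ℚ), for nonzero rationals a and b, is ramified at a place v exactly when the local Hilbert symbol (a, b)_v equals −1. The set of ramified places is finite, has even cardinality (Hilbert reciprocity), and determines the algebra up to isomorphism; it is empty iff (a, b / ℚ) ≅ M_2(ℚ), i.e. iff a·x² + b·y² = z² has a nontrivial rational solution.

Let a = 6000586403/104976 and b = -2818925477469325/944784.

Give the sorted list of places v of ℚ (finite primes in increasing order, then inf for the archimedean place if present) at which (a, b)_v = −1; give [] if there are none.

[2, 7, 23, 43]

Mod squares: a ≡ 6923, b ≡ -133. Check v ∈ {∞, 2, 3, 5, 7, 19, 23, 43}.
v=19: a=19^2·(≡11), b=19^3·(≡18) mod 19; (11|19)=+1, (18|19)=-1; (−1)^{2·3·9}·(+1)^3·(-1)^2 = +1.
v=23: a=23^1·(≡3), b=23^2·(≡15) mod 23; (3|23)=+1, (15|23)=-1; (−1)^{1·2·11}·(+1)^2·(-1)^1 = -1.
v=3: a=3^-8·(≡2), b=3^-10·(≡2) mod 3; (2|3)=-1, (2|3)=-1; (−1)^{-8·-10·1}·(-1)^-10·(-1)^-8 = +1.
v=5: a=5^0·(≡3), b=5^2·(≡3) mod 5; (3|5)=-1, (3|5)=-1; (−1)^{0·2·2}·(-1)^2·(-1)^0 = +1.
v=∞: 6923 > 0 and -133 < 0  ⇒  (a,b)_∞ = +1.
v=43: a=43^1·(≡18), b=43^2·(≡37) mod 43; (18|43)=-1, (37|43)=-1; (−1)^{1·2·21}·(-1)^2·(-1)^1 = -1.
v=7: a=7^5·(≡2), b=7^5·(≡2) mod 7; (2|7)=+1, (2|7)=+1; (−1)^{5·5·3}·(+1)^5·(+1)^5 = -1.
v=2: v_2(a)=-4, v_2(b)=-4; units ≡ 3, 3 (mod 8); ε·ε+αω+βω = 1·1+-4·1+-4·1 ≡ 1  ⇒  (a,b)_2 = -1.
Ram(6923, -133) = {2, 7, 23, 43}; no ℚ_2-point on the conic.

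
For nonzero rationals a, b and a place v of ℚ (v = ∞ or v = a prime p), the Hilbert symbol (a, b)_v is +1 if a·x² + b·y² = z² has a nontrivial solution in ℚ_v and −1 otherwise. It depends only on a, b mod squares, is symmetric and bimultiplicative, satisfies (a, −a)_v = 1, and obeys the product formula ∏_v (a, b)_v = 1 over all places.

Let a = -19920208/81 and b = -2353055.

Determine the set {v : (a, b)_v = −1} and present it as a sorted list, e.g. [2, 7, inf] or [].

Mod squares: a ≡ -1245013, b ≡ -2353055. Check v ∈ {∞, 2, 3, 5, 7, 11, 17, 19, 23, 31, 37, 47}.
v=11: a=11^1·(≡6), b=11^0·(≡10) mod 11; (6|11)=-1, (10|11)=-1; (−1)^{1·0·5}·(-1)^0·(-1)^1 = -1.
v=31: a=31^0·(≡19), b=31^1·(≡14) mod 31; (19|31)=+1, (14|31)=+1; (−1)^{0·1·15}·(+1)^1·(+1)^0 = +1.
v=47: a=47^0·(≡8), b=47^1·(≡37) mod 47; (8|47)=+1, (37|47)=+1; (−1)^{0·1·23}·(+1)^1·(+1)^0 = +1.
v=37: a=37^1·(≡11), b=37^0·(≡34) mod 37; (11|37)=+1, (34|37)=+1; (−1)^{1·0·18}·(+1)^0·(+1)^1 = +1.
v=5: a=5^0·(≡2), b=5^1·(≡4) mod 5; (2|5)=-1, (4|5)=+1; (−1)^{0·1·2}·(-1)^1·(+1)^0 = -1.
v=7: a=7^1·(≡2), b=7^0·(≡2) mod 7; (2|7)=+1, (2|7)=+1; (−1)^{1·0·3}·(+1)^0·(+1)^1 = +1.
v=2: v_2(a)=4, v_2(b)=0; units ≡ 3, 1 (mod 8); ε·ε+αω+βω = 1·0+4·0+0·1 ≡ 0  ⇒  (a,b)_2 = +1.
v=∞: -1245013 < 0 and -2353055 < 0  ⇒  (a,b)_∞ = -1.
v=17: a=17^0·(≡4), b=17^1·(≡16) mod 17; (4|17)=+1, (16|17)=+1; (−1)^{0·1·8}·(+1)^1·(+1)^0 = +1.
v=19: a=19^1·(≡9), b=19^1·(≡16) mod 19; (9|19)=+1, (16|19)=+1; (−1)^{1·1·9}·(+1)^1·(+1)^1 = -1.
v=23: a=23^1·(≡7), b=23^0·(≡6) mod 23; (7|23)=-1, (6|23)=+1; (−1)^{1·0·11}·(-1)^0·(+1)^1 = +1.
v=3: a=3^-4·(≡2), b=3^0·(≡1) mod 3; (2|3)=-1, (1|3)=+1; (−1)^{-4·0·1}·(-1)^0·(+1)^-4 = +1.
|Ram(-1245013, -2353055)| = 4, even; anisotropic at {5, 11, 19, ∞}.

[5, 11, 19, inf]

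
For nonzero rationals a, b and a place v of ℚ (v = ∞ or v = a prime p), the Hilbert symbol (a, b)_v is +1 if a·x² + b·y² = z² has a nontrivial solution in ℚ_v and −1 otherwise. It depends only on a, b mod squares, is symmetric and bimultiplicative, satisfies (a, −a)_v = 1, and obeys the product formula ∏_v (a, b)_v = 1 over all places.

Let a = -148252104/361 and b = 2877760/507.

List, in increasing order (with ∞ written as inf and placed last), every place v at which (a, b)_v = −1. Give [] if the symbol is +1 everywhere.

[2, 7, 11, 13]

Mod squares: a ≡ -34034, b ≡ 255. Check v ∈ {∞, 2, 3, 5, 7, 11, 13, 17, 19, 23}.
v=13: a=13^1·(≡6), b=13^-2·(≡5) mod 13; (6|13)=-1, (5|13)=-1; (−1)^{1·-2·6}·(-1)^-2·(-1)^1 = -1.
v=19: a=19^-2·(≡13), b=19^0·(≡3) mod 19; (13|19)=-1, (3|19)=-1; (−1)^{-2·0·9}·(-1)^0·(-1)^-2 = +1.
v=2: v_2(a)=3, v_2(b)=6; units ≡ 7, 7 (mod 8); ε·ε+αω+βω = 1·1+3·0+6·0 ≡ 1  ⇒  (a,b)_2 = -1.
v=11: a=11^3·(≡10), b=11^0·(≡6) mod 11; (10|11)=-1, (6|11)=-1; (−1)^{3·0·5}·(-1)^0·(-1)^3 = -1.
v=3: a=3^2·(≡1), b=3^-1·(≡1) mod 3; (1|3)=+1, (1|3)=+1; (−1)^{2·-1·1}·(+1)^-1·(+1)^2 = +1.
v=7: a=7^1·(≡5), b=7^0·(≡6) mod 7; (5|7)=-1, (6|7)=-1; (−1)^{1·0·3}·(-1)^0·(-1)^1 = -1.
v=∞: -34034 < 0 and 255 > 0  ⇒  (a,b)_∞ = +1.
v=17: a=17^1·(≡4), b=17^1·(≡2) mod 17; (4|17)=+1, (2|17)=+1; (−1)^{1·1·8}·(+1)^1·(+1)^1 = +1.
v=23: a=23^0·(≡12), b=23^2·(≡12) mod 23; (12|23)=+1, (12|23)=+1; (−1)^{0·2·11}·(+1)^2·(+1)^0 = +1.
v=5: a=5^0·(≡1), b=5^1·(≡1) mod 5; (1|5)=+1, (1|5)=+1; (−1)^{0·1·2}·(+1)^1·(+1)^0 = +1.
|Ram(-34034, 255)| = 4, even; anisotropic at {2, 7, 11, 13}.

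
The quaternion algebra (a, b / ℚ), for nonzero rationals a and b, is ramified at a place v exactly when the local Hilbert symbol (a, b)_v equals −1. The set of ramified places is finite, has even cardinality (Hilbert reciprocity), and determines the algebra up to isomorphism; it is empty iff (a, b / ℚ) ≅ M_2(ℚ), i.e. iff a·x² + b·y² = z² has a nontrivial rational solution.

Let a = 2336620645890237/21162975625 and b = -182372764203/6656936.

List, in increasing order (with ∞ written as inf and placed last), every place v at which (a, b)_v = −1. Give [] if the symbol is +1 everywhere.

(a, b) ≡ (32277, -759278) mod (ℚ^×)²; places V = {2, 3, 5, 7, 11, 13, 17, 19, 23, 29, 53, ∞}.
(a,b)_5: α=-4, u≡2; β=0, v≡2 (mod 5); (2|5)=-1, (2|5)=-1; sign (−1)^0·-1^0·-1^-4 = +1.
(a,b)_7: α=5, u≡3; β=4, v≡3 (mod 7); (3|7)=-1, (3|7)=-1; sign (−1)^0·-1^4·-1^5 = -1.
(a,b)_53: α=1, u≡5; β=1, v≡40 (mod 53); (5|53)=-1, (40|53)=+1; sign (−1)^0·-1^1·+1^1 = -1.
(a,b)_13: α=0, u≡8; β=-1, v≡10 (mod 13); (8|13)=-1, (10|13)=+1; sign (−1)^0·-1^-1·+1^0 = -1.
(a,b)_∞: sgn(32277)=+, sgn(-759278)=−, so +1.
(a,b)_23: α=-4, u≡16; β=-2, v≡19 (mod 23); (16|23)=+1, (19|23)=-1; sign (−1)^0·+1^-2·-1^-4 = +1.
(a,b)_29: α=1, u≡14; β=1, v≡23 (mod 29); (14|29)=-1, (23|29)=+1; sign (−1)^0·-1^1·+1^1 = -1.
(a,b)_17: α=4, u≡3; β=2, v≡5 (mod 17); (3|17)=-1, (5|17)=-1; sign (−1)^0·-1^2·-1^4 = +1.
(a,b)_2: α=0, β=-3; u≡5, v≡1 (mod 8); ε(u)ε(v)=0·0, αω(v)=0·0, βω(u)=-3·1; sum ≡ 1  ⇒  -1.
(a,b)_19: α=2, u≡12; β=1, v≡10 (mod 19); (12|19)=-1, (10|19)=-1; sign (−1)^0·-1^1·-1^2 = -1.
(a,b)_11: α=-2, u≡4; β=-2, v≡6 (mod 11); (4|11)=+1, (6|11)=-1; sign (−1)^0·+1^-2·-1^-2 = +1.
(a,b)_3: α=1, u≡1; β=2, v≡1 (mod 3); (1|3)=+1, (1|3)=+1; sign (−1)^0·+1^2·+1^1 = +1.
|Ram(32277, -759278)| = 6, even; anisotropic at {2, 7, 13, 19, 29, 53}.

[2, 7, 13, 19, 29, 53]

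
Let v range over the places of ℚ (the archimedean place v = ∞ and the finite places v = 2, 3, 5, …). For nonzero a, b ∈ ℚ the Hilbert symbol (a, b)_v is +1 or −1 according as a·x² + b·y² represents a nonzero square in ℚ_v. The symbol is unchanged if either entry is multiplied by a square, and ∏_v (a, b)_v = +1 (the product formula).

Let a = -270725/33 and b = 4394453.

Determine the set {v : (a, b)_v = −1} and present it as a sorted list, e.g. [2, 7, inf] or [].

Mod squares: a ≡ -7293, b ≡ 12173. Check v ∈ {∞, 2, 3, 5, 7, 11, 13, 17, 19, 37, 47}.
v=5: a=5^2·(≡2), b=5^0·(≡3) mod 5; (2|5)=-1, (3|5)=-1; (−1)^{2·0·2}·(-1)^0·(-1)^2 = +1.
v=2: v_2(a)=0, v_2(b)=0; units ≡ 3, 5 (mod 8); ε·ε+αω+βω = 1·0+0·1+0·1 ≡ 0  ⇒  (a,b)_2 = +1.
v=∞: -7293 < 0 and 12173 > 0  ⇒  (a,b)_∞ = +1.
v=7: a=7^2·(≡1), b=7^1·(≡5) mod 7; (1|7)=+1, (5|7)=-1; (−1)^{2·1·3}·(+1)^1·(-1)^2 = +1.
v=37: a=37^0·(≡36), b=37^1·(≡36) mod 37; (36|37)=+1, (36|37)=+1; (−1)^{0·1·18}·(+1)^1·(+1)^0 = +1.
v=13: a=13^1·(≡2), b=13^0·(≡11) mod 13; (2|13)=-1, (11|13)=-1; (−1)^{1·0·6}·(-1)^0·(-1)^1 = -1.
v=17: a=17^1·(≡13), b=17^0·(≡4) mod 17; (13|17)=+1, (4|17)=+1; (−1)^{1·0·8}·(+1)^0·(+1)^1 = +1.
v=47: a=47^0·(≡44), b=47^1·(≡16) mod 47; (44|47)=-1, (16|47)=+1; (−1)^{0·1·23}·(-1)^1·(+1)^0 = -1.
v=11: a=11^-1·(≡6), b=11^0·(≡8) mod 11; (6|11)=-1, (8|11)=-1; (−1)^{-1·0·5}·(-1)^0·(-1)^-1 = -1.
v=3: a=3^-1·(≡2), b=3^0·(≡2) mod 3; (2|3)=-1, (2|3)=-1; (−1)^{-1·0·1}·(-1)^0·(-1)^-1 = -1.
v=19: a=19^0·(≡14), b=19^2·(≡13) mod 19; (14|19)=-1, (13|19)=-1; (−1)^{0·2·9}·(-1)^2·(-1)^0 = +1.
(-7293, 12173 / ℚ) ramifies at {3, 11, 13, 47}: a division algebra.

[3, 11, 13, 47]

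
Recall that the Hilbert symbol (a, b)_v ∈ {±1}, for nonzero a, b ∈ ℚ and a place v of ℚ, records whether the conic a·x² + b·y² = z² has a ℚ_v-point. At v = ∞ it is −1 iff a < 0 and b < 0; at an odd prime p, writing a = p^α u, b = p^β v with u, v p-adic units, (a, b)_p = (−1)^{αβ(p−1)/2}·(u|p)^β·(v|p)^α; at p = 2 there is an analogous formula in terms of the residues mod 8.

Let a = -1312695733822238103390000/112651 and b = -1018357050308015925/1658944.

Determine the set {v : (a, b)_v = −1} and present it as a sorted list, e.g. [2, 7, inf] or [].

[2, 3, 29, inf]

(a, b) ≡ (-21489, -493) mod (ℚ^×)²; places V = {2, 3, 5, 7, 11, 13, 17, 19, 23, 29, 47, ∞}.
(a,b)_∞: sgn(-21489)=−, sgn(-493)=−, so -1.
(a,b)_29: α=5, u≡20; β=3, v≡8 (mod 29); (20|29)=+1, (8|29)=-1; sign (−1)^0·+1^3·-1^5 = -1.
(a,b)_19: α=-1, u≡17; β=2, v≡16 (mod 19); (17|19)=+1, (16|19)=+1; sign (−1)^0·+1^2·+1^-1 = +1.
(a,b)_11: α=-2, u≡9; β=0, v≡10 (mod 11); (9|11)=+1, (10|11)=-1; sign (−1)^0·+1^0·-1^-2 = +1.
(a,b)_23: α=0, u≡12; β=-2, v≡2 (mod 23); (12|23)=+1, (2|23)=+1; sign (−1)^0·+1^-2·+1^0 = +1.
(a,b)_7: α=-2, u≡1; β=-2, v≡1 (mod 7); (1|7)=+1, (1|7)=+1; sign (−1)^0·+1^-2·+1^-2 = +1.
(a,b)_17: α=2, u≡9; β=1, v≡10 (mod 17); (9|17)=+1, (10|17)=-1; sign (−1)^0·+1^1·-1^2 = +1.
(a,b)_47: α=2, u≡28; β=2, v≡18 (mod 47); (28|47)=+1, (18|47)=+1; sign (−1)^0·+1^2·+1^2 = +1.
(a,b)_2: α=4, β=-6; u≡7, v≡3 (mod 8); ε(u)ε(v)=1·1, αω(v)=4·1, βω(u)=-6·0; sum ≡ 1  ⇒  -1.
(a,b)_5: α=4, u≡1; β=2, v≡2 (mod 5); (1|5)=+1, (2|5)=-1; sign (−1)^0·+1^2·-1^4 = +1.
(a,b)_3: α=3, u≡1; β=6, v≡2 (mod 3); (1|3)=+1, (2|3)=-1; sign (−1)^0·+1^6·-1^3 = -1.
(a,b)_13: α=5, u≡7; β=2, v≡12 (mod 13); (7|13)=-1, (12|13)=+1; sign (−1)^0·-1^2·+1^5 = +1.
Ram(-21489, -493) = {2, 3, 29, ∞}; no ℚ_2-point on the conic.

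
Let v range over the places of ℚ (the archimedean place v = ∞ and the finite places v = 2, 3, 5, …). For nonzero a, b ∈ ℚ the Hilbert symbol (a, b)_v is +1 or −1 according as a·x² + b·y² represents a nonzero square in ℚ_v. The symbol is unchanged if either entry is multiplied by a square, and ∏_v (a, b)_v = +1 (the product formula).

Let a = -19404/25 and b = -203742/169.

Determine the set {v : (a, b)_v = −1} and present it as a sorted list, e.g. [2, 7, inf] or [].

[2, 7, 11, inf]

Mod squares: a ≡ -11, b ≡ -462. Check v ∈ {∞, 2, 3, 5, 7, 11, 13}.
v=13: a=13^0·(≡8), b=13^-2·(≡7) mod 13; (8|13)=-1, (7|13)=-1; (−1)^{0·-2·6}·(-1)^-2·(-1)^0 = +1.
v=7: a=7^2·(≡6), b=7^3·(≡1) mod 7; (6|7)=-1, (1|7)=+1; (−1)^{2·3·3}·(-1)^3·(+1)^2 = -1.
v=2: v_2(a)=2, v_2(b)=1; units ≡ 5, 1 (mod 8); ε·ε+αω+βω = 0·0+2·0+1·1 ≡ 1  ⇒  (a,b)_2 = -1.
v=11: a=11^1·(≡6), b=11^1·(≡6) mod 11; (6|11)=-1, (6|11)=-1; (−1)^{1·1·5}·(-1)^1·(-1)^1 = -1.
v=3: a=3^2·(≡1), b=3^3·(≡2) mod 3; (1|3)=+1, (2|3)=-1; (−1)^{2·3·1}·(+1)^3·(-1)^2 = +1.
v=∞: -11 < 0 and -462 < 0  ⇒  (a,b)_∞ = -1.
v=5: a=5^-2·(≡1), b=5^0·(≡2) mod 5; (1|5)=+1, (2|5)=-1; (−1)^{-2·0·2}·(+1)^0·(-1)^-2 = +1.
Ram(-11, -462) = {2, 7, 11, ∞}; no ℚ_2-point on the conic.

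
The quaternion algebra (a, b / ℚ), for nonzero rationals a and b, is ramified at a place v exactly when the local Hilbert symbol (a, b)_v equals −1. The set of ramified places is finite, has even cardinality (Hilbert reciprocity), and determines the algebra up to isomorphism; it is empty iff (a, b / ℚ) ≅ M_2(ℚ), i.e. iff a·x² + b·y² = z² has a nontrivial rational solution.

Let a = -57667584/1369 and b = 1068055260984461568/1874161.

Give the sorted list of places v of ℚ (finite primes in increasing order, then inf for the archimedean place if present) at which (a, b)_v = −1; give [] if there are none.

[7, 13]

(a, b) ≡ (-39, 273) mod (ℚ^×)²; places V = {2, 3, 7, 13, 17, 19, 37, ∞}.
(a,b)_19: α=2, u≡8; β=4, v≡6 (mod 19); (8|19)=-1, (6|19)=+1; sign (−1)^0·-1^4·+1^2 = +1.
(a,b)_17: α=0, u≡6; β=2, v≡16 (mod 17); (6|17)=-1, (16|17)=+1; sign (−1)^0·-1^2·+1^0 = +1.
(a,b)_37: α=-2, u≡24; β=-4, v≡29 (mod 37); (24|37)=-1, (29|37)=-1; sign (−1)^0·-1^-4·-1^-2 = +1.
(a,b)_∞: sgn(-39)=−, sgn(273)=+, so +1.
(a,b)_13: α=1, u≡12; β=3, v≡8 (mod 13); (12|13)=+1, (8|13)=-1; sign (−1)^0·+1^3·-1^1 = -1.
(a,b)_2: α=12, β=8; u≡1, v≡1 (mod 8); ε(u)ε(v)=0·0, αω(v)=12·0, βω(u)=8·0; sum ≡ 0  ⇒  +1.
(a,b)_3: α=1, u≡2; β=1, v≡1 (mod 3); (2|3)=-1, (1|3)=+1; sign (−1)^1·-1^1·+1^1 = +1.
(a,b)_7: α=0, u≡3; β=5, v≡4 (mod 7); (3|7)=-1, (4|7)=+1; sign (−1)^0·-1^5·+1^0 = -1.
Ram(-39, 273) = {7, 13}; no ℚ_7-point on the conic.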